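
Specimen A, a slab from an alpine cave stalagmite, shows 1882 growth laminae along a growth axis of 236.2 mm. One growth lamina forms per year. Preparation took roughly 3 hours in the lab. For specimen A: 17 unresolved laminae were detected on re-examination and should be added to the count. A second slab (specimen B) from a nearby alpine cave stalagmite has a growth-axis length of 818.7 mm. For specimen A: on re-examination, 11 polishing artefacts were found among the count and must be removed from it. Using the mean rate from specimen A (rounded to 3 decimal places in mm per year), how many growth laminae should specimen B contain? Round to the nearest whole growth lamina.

Specimen A: correcting the raw count gives 1882 − 11 + 17 = 1888 true growth laminae.
A: 236.2 mm over 1888 years gives 236.2 / 1888 ≈ 0.125 mm/yr.
B spans 818.7 / 0.125 = 6549.60 years ≈ 6550 growth laminae.

6550 growth laminae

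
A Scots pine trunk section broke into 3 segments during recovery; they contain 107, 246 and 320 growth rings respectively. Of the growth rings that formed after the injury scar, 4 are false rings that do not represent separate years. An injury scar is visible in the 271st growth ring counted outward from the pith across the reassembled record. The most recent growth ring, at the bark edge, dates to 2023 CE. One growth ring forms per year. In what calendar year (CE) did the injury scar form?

Total growth rings = 107 + 246 + 320 = 673.
Between growth ring 271 and the bark edge there are 673 − 271 = 402 growth rings.
Removing the 4 false growth rings leaves 402 − 4 = 398 true growth rings beyond the injury scar.
The growth ring at the bark edge is 2023 CE, so the injury scar dates to 2023 − 398 = 1625 CE.

1625 CE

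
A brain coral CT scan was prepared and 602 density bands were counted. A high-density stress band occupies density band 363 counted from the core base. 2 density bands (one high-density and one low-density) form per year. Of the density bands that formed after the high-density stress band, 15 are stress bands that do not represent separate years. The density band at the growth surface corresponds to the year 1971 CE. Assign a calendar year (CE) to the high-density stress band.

1859 CE

The high-density stress band sits at density band 363 from the core base, so 602 − 363 = 239 density bands formed after it.
Excluding 15 false density bands: 239 − 15 = 224.
224 density bands at 2 per year is 224 / 2 = 112 years.
The density band at the growth surface is 1971 CE, so the high-density stress band dates to 1971 − 112 = 1859 CE.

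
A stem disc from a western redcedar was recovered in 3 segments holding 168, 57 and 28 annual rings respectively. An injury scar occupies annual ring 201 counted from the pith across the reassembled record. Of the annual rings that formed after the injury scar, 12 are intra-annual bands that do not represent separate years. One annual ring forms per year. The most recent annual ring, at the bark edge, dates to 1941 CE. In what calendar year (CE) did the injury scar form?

Total annual rings = 168 + 57 + 28 = 253.
253 − 201 = 52 annual rings lie beyond the injury scar toward the bark edge.
52 − 12 false = 40 true annual rings after the injury scar.
1941 − 40 = 1901 CE.

1901 CE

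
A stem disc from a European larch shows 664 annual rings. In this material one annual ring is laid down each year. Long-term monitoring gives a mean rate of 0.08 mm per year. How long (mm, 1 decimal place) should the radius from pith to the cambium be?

53.1 mm

The record spans 664 years at 0.08 mm per year.
664 years at 0.08 mm/year gives 0.08 × 664 = 53.1 mm.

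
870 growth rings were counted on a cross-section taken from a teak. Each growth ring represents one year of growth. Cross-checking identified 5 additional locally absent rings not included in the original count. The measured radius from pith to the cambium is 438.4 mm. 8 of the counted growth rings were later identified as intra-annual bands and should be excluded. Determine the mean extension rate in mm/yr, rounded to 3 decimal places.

After corrections the count is 870 − 8 + 5 = 867 growth rings.
Mean rate = 438.4 mm / 867 years ≈ 0.506 mm/yr.

0.506 mm/yr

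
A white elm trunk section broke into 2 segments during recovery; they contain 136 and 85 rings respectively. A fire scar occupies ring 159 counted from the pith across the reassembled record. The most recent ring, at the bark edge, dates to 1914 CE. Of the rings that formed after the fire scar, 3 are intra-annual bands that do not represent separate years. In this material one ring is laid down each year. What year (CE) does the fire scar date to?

Total rings = 136 + 85 = 221.
221 − 159 = 62 rings lie beyond the fire scar toward the bark edge.
Excluding 3 false rings: 62 − 3 = 59.
The ring at the bark edge is 1914 CE, so the fire scar dates to 1914 − 59 = 1855 CE.

1855 CE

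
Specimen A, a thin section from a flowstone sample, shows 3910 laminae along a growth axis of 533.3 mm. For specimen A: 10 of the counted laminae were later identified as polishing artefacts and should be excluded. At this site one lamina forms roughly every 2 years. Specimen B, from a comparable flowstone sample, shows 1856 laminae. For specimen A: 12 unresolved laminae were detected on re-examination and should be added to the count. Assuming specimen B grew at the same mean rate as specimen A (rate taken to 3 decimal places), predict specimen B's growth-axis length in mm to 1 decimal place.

Specimen A: true lamina count = 3910 − 10 + 12 = 3912.
Specimen A: 3912 laminae at 2 years each span 3912 × 2 = 7824 years.
A: Mean rate = 533.3 mm / 7824 years ≈ 0.068 mm/year.
Specimen B: multiplying by 2 years per lamina: 1856 × 2 = 3712 years. Length of B = 0.068 × 3712 = 252.4 mm.

252.4 mm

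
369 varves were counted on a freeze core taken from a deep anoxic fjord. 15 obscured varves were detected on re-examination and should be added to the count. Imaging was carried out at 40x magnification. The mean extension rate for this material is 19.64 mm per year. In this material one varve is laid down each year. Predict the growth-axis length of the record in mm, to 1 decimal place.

True varve count = 369 + 15 = 384.
Length ≈ 19.64 × 384 = 7541.8 mm.

7541.8 mm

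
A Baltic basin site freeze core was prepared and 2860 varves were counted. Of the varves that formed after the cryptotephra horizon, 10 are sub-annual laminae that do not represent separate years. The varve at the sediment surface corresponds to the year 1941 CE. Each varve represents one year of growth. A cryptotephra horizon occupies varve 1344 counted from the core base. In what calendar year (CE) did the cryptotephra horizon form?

435 CE

Between varve 1344 and the sediment surface there are 2860 − 1344 = 1516 varves.
1516 − 10 false = 1506 true varves after the cryptotephra horizon.
Counting back 1506 years from 1941 CE places the cryptotephra horizon in 1941 − 1506 = 435 CE.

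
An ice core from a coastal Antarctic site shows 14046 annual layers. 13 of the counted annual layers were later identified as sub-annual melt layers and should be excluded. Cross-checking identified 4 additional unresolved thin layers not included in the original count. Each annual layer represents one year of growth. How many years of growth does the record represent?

14037 yr

Correcting the raw count gives 14046 − 13 + 4 = 14037 true annual layers.
With a one-to-one annual layer periodicity this is 14037 years.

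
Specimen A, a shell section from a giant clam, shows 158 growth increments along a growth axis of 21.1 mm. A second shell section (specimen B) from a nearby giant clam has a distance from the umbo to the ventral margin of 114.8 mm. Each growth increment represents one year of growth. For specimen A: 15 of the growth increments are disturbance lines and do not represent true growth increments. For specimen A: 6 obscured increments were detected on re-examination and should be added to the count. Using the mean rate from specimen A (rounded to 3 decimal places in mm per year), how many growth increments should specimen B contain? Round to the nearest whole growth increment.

808 growth increments

Specimen A: after corrections the count is 158 − 15 + 6 = 149 growth increments.
A: 21.1 mm over 149 years gives 21.1 / 149 ≈ 0.142 mm/year.
Specimen B: 114.8 mm / 0.142 mm per year = 808.45 years ≈ 808 growth increments.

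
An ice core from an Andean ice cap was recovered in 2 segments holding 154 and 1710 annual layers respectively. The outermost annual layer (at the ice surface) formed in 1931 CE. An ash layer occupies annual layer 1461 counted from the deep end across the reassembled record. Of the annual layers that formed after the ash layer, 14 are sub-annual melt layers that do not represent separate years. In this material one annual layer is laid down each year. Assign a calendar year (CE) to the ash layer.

Total annual layers = 154 + 1710 = 1864.
The ash layer sits at annual layer 1461 from the deep end, so 1864 − 1461 = 403 annual layers formed after it.
Removing the 14 false annual layers leaves 403 − 14 = 389 true annual layers beyond the ash layer.
The annual layer at the ice surface is 1931 CE, so the ash layer dates to 1931 − 389 = 1542 CE.

1542 CE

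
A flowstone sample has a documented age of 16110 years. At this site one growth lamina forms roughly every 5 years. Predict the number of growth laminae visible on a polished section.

3222 growth laminae

At 5 years per growth lamina, 16110 / 5 = 3222 growth laminae are expected.
So 3222 growth laminae should be present.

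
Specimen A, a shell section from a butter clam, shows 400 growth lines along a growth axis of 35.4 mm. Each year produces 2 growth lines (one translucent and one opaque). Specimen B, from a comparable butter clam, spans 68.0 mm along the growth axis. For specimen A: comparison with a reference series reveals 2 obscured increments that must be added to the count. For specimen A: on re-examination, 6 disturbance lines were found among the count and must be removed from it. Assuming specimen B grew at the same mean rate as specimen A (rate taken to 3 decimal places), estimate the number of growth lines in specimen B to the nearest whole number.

760 growth lines

Specimen A: correcting the raw count gives 400 − 6 + 2 = 396 true growth lines.
Specimen A: with 2 growth lines per year, 396 / 2 = 198 years.
A: Mean rate = 35.4 mm / 198 years ≈ 0.179 mm/year.
Specimen B: 68.0 mm / 0.179 mm per year = 379.89 years; at 2 growth lines per year that is 379.89 × 2 ≈ 760 growth lines.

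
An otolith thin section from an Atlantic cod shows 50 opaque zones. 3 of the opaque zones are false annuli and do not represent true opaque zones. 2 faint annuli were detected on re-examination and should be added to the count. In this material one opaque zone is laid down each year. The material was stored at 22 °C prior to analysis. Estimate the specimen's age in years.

49 years

After corrections the count is 50 − 3 + 2 = 49 opaque zones.
One opaque zone per year makes the duration 49 years.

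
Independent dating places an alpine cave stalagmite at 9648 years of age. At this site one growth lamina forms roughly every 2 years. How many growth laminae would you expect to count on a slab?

At 2 years per growth lamina, 9648 / 2 = 4824 growth laminae are expected.
So 4824 growth laminae should be present.

4824 growth laminae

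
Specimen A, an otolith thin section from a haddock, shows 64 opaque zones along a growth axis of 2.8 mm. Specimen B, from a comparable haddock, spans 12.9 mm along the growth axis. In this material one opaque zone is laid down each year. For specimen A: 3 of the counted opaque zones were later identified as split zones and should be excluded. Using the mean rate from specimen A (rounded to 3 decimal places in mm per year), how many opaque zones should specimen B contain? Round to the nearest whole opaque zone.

Specimen A: after corrections the count is 64 − 3 = 61 opaque zones.
A: 2.8 mm over 61 years gives 2.8 / 61 ≈ 0.046 mm/year.
Specimen B: 12.9 mm / 0.046 mm per year = 280.43 years ≈ 280 opaque zones.

280 opaque zones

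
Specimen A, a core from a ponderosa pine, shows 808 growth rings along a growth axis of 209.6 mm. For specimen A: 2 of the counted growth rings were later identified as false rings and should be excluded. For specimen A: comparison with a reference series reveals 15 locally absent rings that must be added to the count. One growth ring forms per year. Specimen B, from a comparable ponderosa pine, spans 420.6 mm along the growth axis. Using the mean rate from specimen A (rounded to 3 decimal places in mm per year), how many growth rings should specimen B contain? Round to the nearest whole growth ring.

1649 growth rings

Specimen A: adjusted count: 808 − 2 + 15 = 821 growth rings.
A: 209.6 mm over 821 years gives 209.6 / 821 ≈ 0.255 mm/yr.
B spans 420.6 / 0.255 = 1649.41 years ≈ 1649 growth rings.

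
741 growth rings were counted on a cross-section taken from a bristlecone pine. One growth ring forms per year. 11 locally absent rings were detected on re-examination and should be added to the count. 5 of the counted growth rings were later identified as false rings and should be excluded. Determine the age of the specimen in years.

747 yr

Adjusted count: 741 − 5 + 11 = 747 growth rings.
One growth ring per year makes the duration 747 years.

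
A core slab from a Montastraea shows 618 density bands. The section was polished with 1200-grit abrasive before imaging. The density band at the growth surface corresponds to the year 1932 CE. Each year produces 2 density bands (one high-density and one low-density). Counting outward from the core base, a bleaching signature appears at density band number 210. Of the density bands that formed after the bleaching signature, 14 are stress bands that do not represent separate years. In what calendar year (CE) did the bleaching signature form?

1735 CE

Between density band 210 and the growth surface there are 618 − 210 = 408 density bands.
408 − 14 false = 394 true density bands after the bleaching signature.
Dividing by 2 density bands per year: 394 / 2 = 197 years.
The density band at the growth surface is 1932 CE, so the bleaching signature dates to 1932 − 197 = 1735 CE.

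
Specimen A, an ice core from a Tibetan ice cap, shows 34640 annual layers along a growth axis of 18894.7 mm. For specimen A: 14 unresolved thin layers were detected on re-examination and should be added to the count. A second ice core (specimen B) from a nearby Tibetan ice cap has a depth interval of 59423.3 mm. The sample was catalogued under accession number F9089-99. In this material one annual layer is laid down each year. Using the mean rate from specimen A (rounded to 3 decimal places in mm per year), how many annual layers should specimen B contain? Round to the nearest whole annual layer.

Specimen A: true annual layer count = 34640 + 14 = 34654.
A: 18894.7 mm over 34654 years gives 18894.7 / 34654 ≈ 0.545 mm/year.
For B, 59423.3 / 0.545 = 109033.58 years ≈ 109034 annual layers.

109034 annual layers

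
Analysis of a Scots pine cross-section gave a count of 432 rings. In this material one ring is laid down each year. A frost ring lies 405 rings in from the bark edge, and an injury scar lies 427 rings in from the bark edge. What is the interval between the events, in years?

22 years

427 − 405 = 22 rings lie between the two events.
At one ring per year, 22 years elapsed between them.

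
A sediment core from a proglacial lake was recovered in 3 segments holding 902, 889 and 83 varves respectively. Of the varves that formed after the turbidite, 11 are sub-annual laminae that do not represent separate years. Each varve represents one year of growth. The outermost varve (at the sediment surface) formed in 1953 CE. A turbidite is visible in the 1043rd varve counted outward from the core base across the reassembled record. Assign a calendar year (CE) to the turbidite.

Total varves = 902 + 889 + 83 = 1874.
1874 − 1043 = 831 varves lie beyond the turbidite toward the sediment surface.
Removing the 11 false varves leaves 831 − 11 = 820 true varves beyond the turbidite.
The varve at the sediment surface is 1953 CE, so the turbidite dates to 1953 − 820 = 1133 CE.

1133 CE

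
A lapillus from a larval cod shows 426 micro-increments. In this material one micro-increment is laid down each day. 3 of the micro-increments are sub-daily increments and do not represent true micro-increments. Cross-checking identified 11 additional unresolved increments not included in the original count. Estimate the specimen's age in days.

Correcting the raw count gives 426 − 3 + 11 = 434 true micro-increments.
At one micro-increment per day, that is 434 days.

434 days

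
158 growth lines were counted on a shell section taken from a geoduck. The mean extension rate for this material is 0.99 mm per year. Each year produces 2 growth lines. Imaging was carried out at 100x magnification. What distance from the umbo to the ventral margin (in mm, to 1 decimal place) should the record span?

With 2 growth lines per year, 158 / 2 = 79 years.
79 years at 0.99 mm/year gives 0.99 × 79 = 78.2 mm.

78.2 mm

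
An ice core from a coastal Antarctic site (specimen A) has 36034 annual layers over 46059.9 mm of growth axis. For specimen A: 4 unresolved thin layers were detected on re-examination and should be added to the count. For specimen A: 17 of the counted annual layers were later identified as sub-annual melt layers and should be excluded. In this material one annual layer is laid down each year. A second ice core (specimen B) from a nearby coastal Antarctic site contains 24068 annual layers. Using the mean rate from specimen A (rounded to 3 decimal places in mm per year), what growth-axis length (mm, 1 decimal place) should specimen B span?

30783.0 mm

Specimen A: adjusted count: 36034 − 17 + 4 = 36021 annual layers.
A: 46059.9 mm over 36021 years gives 46059.9 / 36021 ≈ 1.279 mm per year.
For B, 1.279 mm/year × 24068 years = 30783.0 mm.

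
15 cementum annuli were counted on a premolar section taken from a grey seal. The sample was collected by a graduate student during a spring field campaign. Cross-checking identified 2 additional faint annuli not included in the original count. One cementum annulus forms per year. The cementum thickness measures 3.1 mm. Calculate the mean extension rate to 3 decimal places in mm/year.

0.182 mm/year

True cementum annulus count = 15 + 2 = 17.
Extension rate ≈ 3.1 / 17 = 0.182 mm/year.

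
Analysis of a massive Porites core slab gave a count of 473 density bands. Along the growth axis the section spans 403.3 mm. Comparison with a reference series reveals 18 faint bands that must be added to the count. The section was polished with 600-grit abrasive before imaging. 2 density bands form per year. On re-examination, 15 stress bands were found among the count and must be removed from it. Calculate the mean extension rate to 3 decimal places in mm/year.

1.695 mm/year

True density band count = 473 − 15 + 18 = 476.
476 density bands at 2 per year is 476 / 2 = 238 years.
Mean rate = 403.3 mm / 238 years ≈ 1.695 mm/year.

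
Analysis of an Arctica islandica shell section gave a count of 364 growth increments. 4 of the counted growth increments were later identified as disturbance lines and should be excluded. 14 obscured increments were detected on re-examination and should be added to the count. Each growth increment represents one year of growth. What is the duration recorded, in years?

374 years

Correcting the raw count gives 364 − 4 + 14 = 374 true growth increments.
With a one-to-one growth increment periodicity this is 374 years.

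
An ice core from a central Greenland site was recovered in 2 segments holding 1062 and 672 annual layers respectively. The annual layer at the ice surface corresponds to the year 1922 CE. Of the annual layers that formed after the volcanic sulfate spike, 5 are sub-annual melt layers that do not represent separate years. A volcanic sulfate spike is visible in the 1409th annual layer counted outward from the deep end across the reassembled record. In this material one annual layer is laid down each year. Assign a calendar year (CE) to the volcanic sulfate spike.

Total annual layers = 1062 + 672 = 1734.
The volcanic sulfate spike sits at annual layer 1409 from the deep end, so 1734 − 1409 = 325 annual layers formed after it.
Removing the 5 false annual layers leaves 325 − 5 = 320 true annual layers beyond the volcanic sulfate spike.
1922 − 320 = 1602 CE.

1602 CE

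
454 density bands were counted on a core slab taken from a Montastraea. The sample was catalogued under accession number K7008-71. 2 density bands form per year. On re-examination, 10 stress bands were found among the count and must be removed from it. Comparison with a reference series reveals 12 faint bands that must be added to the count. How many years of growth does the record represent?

228 yr

Correcting the raw count gives 454 − 10 + 12 = 456 true density bands.
456 density bands at 2 per year is 456 / 2 = 228 years.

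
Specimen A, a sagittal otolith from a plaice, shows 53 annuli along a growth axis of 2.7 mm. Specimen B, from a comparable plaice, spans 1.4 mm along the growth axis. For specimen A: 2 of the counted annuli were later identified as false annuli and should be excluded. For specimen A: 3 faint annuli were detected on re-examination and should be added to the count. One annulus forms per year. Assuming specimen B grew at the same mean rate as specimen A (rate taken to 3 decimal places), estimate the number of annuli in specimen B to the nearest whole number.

Specimen A: after corrections the count is 53 − 2 + 3 = 54 annuli.
A: Extension rate ≈ 2.7 / 54 = 0.050 mm/year.
For B, 1.4 / 0.050 = 28.00 years ≈ 28 annuli.

28 annuli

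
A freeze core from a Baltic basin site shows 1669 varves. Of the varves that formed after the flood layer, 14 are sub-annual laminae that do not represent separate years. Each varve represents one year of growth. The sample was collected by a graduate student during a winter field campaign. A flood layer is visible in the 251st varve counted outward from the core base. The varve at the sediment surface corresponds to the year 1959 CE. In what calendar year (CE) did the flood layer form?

555 CE

The flood layer sits at varve 251 from the core base, so 1669 − 251 = 1418 varves formed after it.
1418 − 14 false = 1404 true varves after the flood layer.
1959 − 1404 = 555 CE.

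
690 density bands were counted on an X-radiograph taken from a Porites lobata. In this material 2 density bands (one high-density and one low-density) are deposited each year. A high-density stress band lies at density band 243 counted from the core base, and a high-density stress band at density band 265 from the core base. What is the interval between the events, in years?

11 yr

Separation: 265 − 243 = 22 density bands.
22 density bands at 2 per year is 22 / 2 = 11 years.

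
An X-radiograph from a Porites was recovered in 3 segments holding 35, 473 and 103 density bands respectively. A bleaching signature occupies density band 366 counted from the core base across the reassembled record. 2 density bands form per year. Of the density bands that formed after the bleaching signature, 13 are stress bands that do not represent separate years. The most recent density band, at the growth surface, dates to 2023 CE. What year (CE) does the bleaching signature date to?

1907 CE

Total density bands = 35 + 473 + 103 = 611.
611 − 366 = 245 density bands lie beyond the bleaching signature toward the growth surface.
245 − 13 false = 232 true density bands after the bleaching signature.
With 2 density bands per year, 232 / 2 = 116 years.
2023 − 116 = 1907 CE.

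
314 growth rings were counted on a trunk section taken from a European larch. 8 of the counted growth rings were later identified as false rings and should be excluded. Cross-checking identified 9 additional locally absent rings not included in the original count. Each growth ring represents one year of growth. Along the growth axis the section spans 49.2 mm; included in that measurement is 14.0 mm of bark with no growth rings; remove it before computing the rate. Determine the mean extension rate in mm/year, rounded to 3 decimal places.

Correcting the raw count gives 314 − 8 + 9 = 315 true growth rings.
Removing the 14.0 mm offcut leaves 49.2 − 14.0 = 35.2 mm.
35.2 mm over 315 years gives 35.2 / 315 ≈ 0.112 mm/year.

0.112 mm/year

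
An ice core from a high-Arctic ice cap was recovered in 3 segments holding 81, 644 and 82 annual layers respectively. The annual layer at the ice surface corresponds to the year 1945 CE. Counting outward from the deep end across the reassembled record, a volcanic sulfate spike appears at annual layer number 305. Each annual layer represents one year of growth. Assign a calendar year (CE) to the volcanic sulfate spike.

1443 CE

Total annual layers = 81 + 644 + 82 = 807.
The volcanic sulfate spike sits at annual layer 305 from the deep end, so 807 − 305 = 502 annual layers formed after it.
Counting back 502 years from 1945 CE places the volcanic sulfate spike in 1945 − 502 = 1443 CE.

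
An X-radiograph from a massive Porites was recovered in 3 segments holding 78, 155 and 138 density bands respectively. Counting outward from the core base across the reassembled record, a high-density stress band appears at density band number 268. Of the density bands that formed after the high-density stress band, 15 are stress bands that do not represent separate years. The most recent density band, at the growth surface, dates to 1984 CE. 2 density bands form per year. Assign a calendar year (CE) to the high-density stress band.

Total density bands = 78 + 155 + 138 = 371.
Between density band 268 and the growth surface there are 371 − 268 = 103 density bands.
103 − 15 false = 88 true density bands after the high-density stress band.
88 density bands at 2 per year is 88 / 2 = 44 years.
The density band at the growth surface is 1984 CE, so the high-density stress band dates to 1984 − 44 = 1940 CE.

1940 CE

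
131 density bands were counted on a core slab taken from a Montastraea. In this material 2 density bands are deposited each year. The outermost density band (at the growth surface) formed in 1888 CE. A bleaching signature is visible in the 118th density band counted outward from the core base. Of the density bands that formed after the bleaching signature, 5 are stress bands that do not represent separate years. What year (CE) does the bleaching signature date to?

1884 CE

131 − 118 = 13 density bands lie beyond the bleaching signature toward the growth surface.
Removing the 5 false density bands leaves 13 − 5 = 8 true density bands beyond the bleaching signature.
Dividing by 2 density bands per year: 8 / 2 = 4 years.
1888 − 4 = 1884 CE.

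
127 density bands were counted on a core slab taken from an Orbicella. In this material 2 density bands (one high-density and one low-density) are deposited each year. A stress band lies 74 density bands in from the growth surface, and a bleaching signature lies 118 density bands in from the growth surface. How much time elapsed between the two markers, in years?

22 yr

118 − 74 = 44 density bands lie between the two events.
44 density bands at 2 per year is 44 / 2 = 22 years.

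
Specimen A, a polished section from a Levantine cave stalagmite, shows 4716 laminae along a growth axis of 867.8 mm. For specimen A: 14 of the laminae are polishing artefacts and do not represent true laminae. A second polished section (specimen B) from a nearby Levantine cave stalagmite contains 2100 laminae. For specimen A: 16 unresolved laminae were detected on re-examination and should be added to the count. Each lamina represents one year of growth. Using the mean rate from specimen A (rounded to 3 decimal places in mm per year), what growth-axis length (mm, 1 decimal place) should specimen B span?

386.4 mm

Specimen A: after corrections the count is 4716 − 14 + 16 = 4718 laminae.
A: Mean rate = 867.8 mm / 4718 years ≈ 0.184 mm/yr.
For B, 0.184 mm/year × 2100 years = 386.4 mm.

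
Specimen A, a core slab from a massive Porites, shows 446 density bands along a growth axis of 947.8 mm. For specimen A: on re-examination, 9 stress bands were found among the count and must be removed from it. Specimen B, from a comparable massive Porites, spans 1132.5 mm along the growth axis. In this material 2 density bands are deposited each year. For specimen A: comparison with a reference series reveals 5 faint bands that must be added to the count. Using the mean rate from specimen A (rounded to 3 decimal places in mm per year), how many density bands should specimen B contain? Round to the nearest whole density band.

Specimen A: true density band count = 446 − 9 + 5 = 442.
Specimen A: dividing by 2 density bands per year: 442 / 2 = 221 years.
A: Mean rate = 947.8 mm / 221 years ≈ 4.289 mm/year.
For B, 1132.5 / 4.289 = 264.05 years; at 2 density bands per year that is 264.05 × 2 ≈ 528 density bands.

528 density bands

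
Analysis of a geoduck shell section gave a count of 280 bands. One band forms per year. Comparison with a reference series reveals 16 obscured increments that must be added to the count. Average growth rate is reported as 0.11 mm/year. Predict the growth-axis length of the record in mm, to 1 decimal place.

Adjusted count: 280 + 16 = 296 bands.
296 years at 0.11 mm/year gives 0.11 × 296 = 32.6 mm.

32.6 mm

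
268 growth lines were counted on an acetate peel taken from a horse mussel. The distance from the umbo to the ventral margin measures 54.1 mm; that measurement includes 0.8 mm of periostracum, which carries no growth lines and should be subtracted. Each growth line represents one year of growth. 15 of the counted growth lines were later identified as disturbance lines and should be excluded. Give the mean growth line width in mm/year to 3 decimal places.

0.211 mm/year

Adjusted count: 268 − 15 = 253 growth lines.
The growth record spans 54.1 − 0.8 = 53.3 mm.
Mean rate = 53.3 mm / 253 years ≈ 0.211 mm/year.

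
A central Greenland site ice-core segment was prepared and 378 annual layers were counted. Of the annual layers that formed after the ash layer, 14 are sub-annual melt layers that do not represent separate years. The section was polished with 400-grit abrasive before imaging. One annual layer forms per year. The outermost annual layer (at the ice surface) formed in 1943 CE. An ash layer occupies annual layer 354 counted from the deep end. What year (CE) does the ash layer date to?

1933 CE

378 − 354 = 24 annual layers lie beyond the ash layer toward the ice surface.
Excluding 14 false annual layers: 24 − 14 = 10.
1943 − 10 = 1933 CE.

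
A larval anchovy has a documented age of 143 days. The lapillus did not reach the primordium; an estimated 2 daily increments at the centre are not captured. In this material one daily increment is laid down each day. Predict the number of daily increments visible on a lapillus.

141 daily increments

At one daily increment per day, 143 days correspond to 143 daily increments.
Subtracting the 2 daily increments not captured gives 143 − 2 = 141 daily increments in the record.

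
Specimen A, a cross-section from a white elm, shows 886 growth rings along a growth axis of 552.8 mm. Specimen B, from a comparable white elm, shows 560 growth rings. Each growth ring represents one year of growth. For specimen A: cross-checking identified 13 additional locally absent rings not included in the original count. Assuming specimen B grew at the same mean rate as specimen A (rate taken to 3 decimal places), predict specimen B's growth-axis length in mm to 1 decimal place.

Specimen A: true growth ring count = 886 + 13 = 899.
A: Extension rate ≈ 552.8 / 899 = 0.615 mm/yr.
Length of B = 0.615 × 560 = 344.4 mm.

344.4 mm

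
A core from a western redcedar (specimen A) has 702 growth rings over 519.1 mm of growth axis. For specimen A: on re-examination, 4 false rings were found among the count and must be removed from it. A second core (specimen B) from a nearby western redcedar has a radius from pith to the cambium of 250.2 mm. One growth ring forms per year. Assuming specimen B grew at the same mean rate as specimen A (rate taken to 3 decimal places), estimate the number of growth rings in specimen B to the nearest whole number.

Specimen A: correcting the raw count gives 702 − 4 = 698 true growth rings.
A: Mean rate = 519.1 mm / 698 years ≈ 0.744 mm/yr.
B spans 250.2 / 0.744 = 336.29 years ≈ 336 growth rings.

336 growth rings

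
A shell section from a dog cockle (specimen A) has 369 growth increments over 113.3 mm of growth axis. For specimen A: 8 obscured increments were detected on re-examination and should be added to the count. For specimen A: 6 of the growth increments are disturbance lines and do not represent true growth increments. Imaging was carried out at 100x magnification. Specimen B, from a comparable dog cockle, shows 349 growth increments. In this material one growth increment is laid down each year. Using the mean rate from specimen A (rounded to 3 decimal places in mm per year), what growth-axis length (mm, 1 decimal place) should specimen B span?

106.4 mm

Specimen A: after corrections the count is 369 − 6 + 8 = 371 growth increments.
A: Extension rate ≈ 113.3 / 371 = 0.305 mm/year.
For B, 0.305 mm/year × 349 years = 106.4 mm.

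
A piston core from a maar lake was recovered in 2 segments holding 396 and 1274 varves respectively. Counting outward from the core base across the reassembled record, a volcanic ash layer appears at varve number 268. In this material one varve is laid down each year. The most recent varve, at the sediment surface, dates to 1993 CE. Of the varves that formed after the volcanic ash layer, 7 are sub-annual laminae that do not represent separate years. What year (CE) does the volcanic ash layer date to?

Total varves = 396 + 1274 = 1670.
1670 − 268 = 1402 varves lie beyond the volcanic ash layer toward the sediment surface.
Removing the 7 false varves leaves 1402 − 7 = 1395 true varves beyond the volcanic ash layer.
The varve at the sediment surface is 1993 CE, so the volcanic ash layer dates to 1993 − 1395 = 598 CE.

598 CE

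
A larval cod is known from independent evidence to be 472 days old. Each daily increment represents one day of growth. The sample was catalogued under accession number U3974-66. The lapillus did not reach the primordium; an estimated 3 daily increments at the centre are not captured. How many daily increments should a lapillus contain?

One daily increment per day gives 472 daily increments over 472 days.
472 − 3 missed = 469 daily increments expected in the prepared section.

469 daily increments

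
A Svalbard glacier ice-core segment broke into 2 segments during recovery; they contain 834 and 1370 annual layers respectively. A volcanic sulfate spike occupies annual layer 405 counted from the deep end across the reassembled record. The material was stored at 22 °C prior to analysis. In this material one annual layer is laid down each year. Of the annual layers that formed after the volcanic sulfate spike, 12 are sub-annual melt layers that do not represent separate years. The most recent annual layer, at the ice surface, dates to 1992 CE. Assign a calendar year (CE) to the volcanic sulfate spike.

Total annual layers = 834 + 1370 = 2204.
2204 − 405 = 1799 annual layers lie beyond the volcanic sulfate spike toward the ice surface.
Excluding 12 false annual layers: 1799 − 12 = 1787.
The annual layer at the ice surface is 1992 CE, so the volcanic sulfate spike dates to 1992 − 1787 = 205 CE.

205 CE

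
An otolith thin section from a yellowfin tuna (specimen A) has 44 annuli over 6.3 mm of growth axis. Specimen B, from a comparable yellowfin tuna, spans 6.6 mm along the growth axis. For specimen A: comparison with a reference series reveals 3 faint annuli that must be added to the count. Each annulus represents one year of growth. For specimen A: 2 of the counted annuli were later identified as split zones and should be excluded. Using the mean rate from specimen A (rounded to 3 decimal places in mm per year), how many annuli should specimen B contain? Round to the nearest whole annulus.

Specimen A: after corrections the count is 44 − 2 + 3 = 45 annuli.
A: 6.3 mm over 45 years gives 6.3 / 45 ≈ 0.140 mm/year.
For B, 6.6 / 0.140 = 47.14 years ≈ 47 annuli.

47 annuli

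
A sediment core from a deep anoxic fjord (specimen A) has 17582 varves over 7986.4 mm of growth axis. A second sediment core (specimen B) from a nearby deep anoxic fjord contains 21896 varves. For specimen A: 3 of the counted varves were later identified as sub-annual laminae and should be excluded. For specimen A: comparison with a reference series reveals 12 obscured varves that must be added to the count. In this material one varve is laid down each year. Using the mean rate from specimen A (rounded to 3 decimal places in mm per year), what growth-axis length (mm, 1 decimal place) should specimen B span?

9940.8 mm

Specimen A: adjusted count: 17582 − 3 + 12 = 17591 varves.
A: Extension rate ≈ 7986.4 / 17591 = 0.454 mm/yr.
B's length ≈ 0.454 × 21896 = 9940.8 mm.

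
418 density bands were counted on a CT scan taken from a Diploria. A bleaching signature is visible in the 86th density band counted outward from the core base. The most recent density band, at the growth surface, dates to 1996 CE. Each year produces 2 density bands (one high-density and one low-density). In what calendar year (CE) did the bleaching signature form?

418 − 86 = 332 density bands lie beyond the bleaching signature toward the growth surface.
Dividing by 2 density bands per year: 332 / 2 = 166 years.
1996 − 166 = 1830 CE.

1830 CE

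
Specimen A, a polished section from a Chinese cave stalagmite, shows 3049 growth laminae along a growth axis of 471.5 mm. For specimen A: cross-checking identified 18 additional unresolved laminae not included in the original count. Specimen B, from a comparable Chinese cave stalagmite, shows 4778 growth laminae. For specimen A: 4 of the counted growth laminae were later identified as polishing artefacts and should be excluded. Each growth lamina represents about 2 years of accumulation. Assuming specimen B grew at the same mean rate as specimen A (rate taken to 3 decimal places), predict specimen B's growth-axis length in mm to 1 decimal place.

Specimen A: correcting the raw count gives 3049 − 4 + 18 = 3063 true growth laminae.
Specimen A: at 2 years per growth lamina, 3063 × 2 = 6126 years.
A: Extension rate ≈ 471.5 / 6126 = 0.077 mm per year.
Specimen B: at 2 years per growth lamina, 4778 × 2 = 9556 years. Length of B = 0.077 × 9556 = 735.8 mm.

735.8 mm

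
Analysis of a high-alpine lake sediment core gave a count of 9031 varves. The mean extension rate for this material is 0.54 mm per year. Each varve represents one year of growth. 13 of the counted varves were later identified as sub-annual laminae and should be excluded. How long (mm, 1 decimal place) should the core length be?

True varve count = 9031 − 13 = 9018.
Predicted length = 0.54 mm/year × 9018 years = 4869.7 mm.

4869.7 mm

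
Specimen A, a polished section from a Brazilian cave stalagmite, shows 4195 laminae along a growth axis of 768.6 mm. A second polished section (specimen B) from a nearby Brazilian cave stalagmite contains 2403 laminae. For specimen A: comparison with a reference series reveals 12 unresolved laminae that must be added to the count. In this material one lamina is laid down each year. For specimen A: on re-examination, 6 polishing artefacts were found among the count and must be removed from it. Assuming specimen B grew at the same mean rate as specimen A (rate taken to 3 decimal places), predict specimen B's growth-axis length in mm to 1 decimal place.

Specimen A: adjusted count: 4195 − 6 + 12 = 4201 laminae.
A: 768.6 mm over 4201 years gives 768.6 / 4201 ≈ 0.183 mm per year.
B's length ≈ 0.183 × 2403 = 439.7 mm.

439.7 mm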